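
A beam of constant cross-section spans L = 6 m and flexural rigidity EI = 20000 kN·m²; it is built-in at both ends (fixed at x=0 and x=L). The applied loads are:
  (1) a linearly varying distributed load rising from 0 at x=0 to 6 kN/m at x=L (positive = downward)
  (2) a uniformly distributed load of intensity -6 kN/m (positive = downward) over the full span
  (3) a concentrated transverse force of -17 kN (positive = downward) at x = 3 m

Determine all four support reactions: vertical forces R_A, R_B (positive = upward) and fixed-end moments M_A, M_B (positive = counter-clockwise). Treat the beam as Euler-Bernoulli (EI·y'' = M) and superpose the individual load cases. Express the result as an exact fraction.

R_A = -211/10 kN, M_A = -471/20 kN·m, R_B = -139/10 kN, M_B = 399/20 kN·m

Load 1 — triangular load w₀=6 kN/m (0→w₀ over full span):
  R_A = 3w₀L/20 = 3·6·6/20 = 27/5 kN
  M_A = w₀L²/30 = 6·6²/30 = 36/5 kN·m
  R_B = 7w₀L/20 = 7·6·6/20 = 63/5 kN
  M_B = -w₀L²/20 = -6·6²/20 = -54/5 kN·m
Load 2 — uniform load w=-6 kN/m over full span:
  R_A = wL/2 = (-6)·6/2 = -18 kN
  M_A = wL²/12 = (-6)·6²/12 = -18 kN·m
  R_B = wL/2 = (-6)·6/2 = -18 kN
  M_B = -wL²/12 = -(-6)·6²/12 = 18 kN·m
Load 3 — point force P=-17 kN at a=3 m (b=L-a=3):
  R_A = Pb²(3a+b)/L³ = (-17)·3²·(3·3+3)/6³ = -17/2 kN
  M_A = Pab²/L² = (-17)·3·3²/6² = -51/4 kN·m
  R_B = Pa²(a+3b)/L³ = (-17)·3²·(3+3·3)/6³ = -17/2 kN
  M_B = -Pa²b/L² = -(-17)·3²·3/6² = 51/4 kN·m
Superposition: R_A = -211/10 kN, M_A = -471/20 kN·m, R_B = -139/10 kN, M_B = 399/20 kN·m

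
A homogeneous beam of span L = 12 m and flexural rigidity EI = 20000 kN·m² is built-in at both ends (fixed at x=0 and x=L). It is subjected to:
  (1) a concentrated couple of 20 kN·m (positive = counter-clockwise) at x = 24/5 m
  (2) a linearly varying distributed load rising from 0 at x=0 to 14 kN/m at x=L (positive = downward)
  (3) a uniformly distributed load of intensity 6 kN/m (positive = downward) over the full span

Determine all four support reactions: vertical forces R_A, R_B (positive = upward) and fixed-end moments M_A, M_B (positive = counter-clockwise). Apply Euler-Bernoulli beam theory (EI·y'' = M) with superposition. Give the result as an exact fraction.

R_A = 318/5 kN, M_A = 708/5 kN·m, R_B = 462/5 kN, M_B = -832/5 kN·m

Load 1 — applied couple M₀=20 kN·m at a=24/5 m (b=L-a=36/5):
  R_A = 6M₀ab/L³ = 6·20·(24/5)·(36/5)/12³ = 12/5 kN
  M_A = M₀b(2a-b)/L² = 20·(36/5)·(2·(24/5)-(36/5))/12² = 12/5 kN·m
  R_B = -6M₀ab/L³ = -6·20·(24/5)·(36/5)/12³ = -12/5 kN
  M_B = M₀a(2b-a)/L² = 20·(24/5)·(2·(36/5)-(24/5))/12² = 32/5 kN·m
Load 2 — triangular load w₀=14 kN/m (0→w₀ over full span):
  R_A = 3w₀L/20 = 3·14·12/20 = 126/5 kN
  M_A = w₀L²/30 = 14·12²/30 = 336/5 kN·m
  R_B = 7w₀L/20 = 7·14·12/20 = 294/5 kN
  M_B = -w₀L²/20 = -14·12²/20 = -504/5 kN·m
Load 3 — uniform load w=6 kN/m over full span:
  R_A = wL/2 = 6·12/2 = 36 kN
  M_A = wL²/12 = 6·12²/12 = 72 kN·m
  R_B = wL/2 = 6·12/2 = 36 kN
  M_B = -wL²/12 = -6·12²/12 = -72 kN·m
Superposition: R_A = 318/5 kN, M_A = 708/5 kN·m, R_B = 462/5 kN, M_B = -832/5 kN·m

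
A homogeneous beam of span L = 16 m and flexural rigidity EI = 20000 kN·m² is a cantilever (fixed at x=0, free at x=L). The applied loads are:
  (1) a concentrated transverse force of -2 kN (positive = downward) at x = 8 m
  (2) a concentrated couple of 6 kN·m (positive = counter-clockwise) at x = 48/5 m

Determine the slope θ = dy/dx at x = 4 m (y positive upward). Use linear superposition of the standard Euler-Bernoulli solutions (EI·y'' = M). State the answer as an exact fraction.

Load 1 — point force P=-2 kN at a=8 m (b=L-a=8):
  θ_1 = -Px(2a-x)/(2EI)  [x≤a] = -(-2)·4·(2·8-4)/(2·20000) = 3/1250 rad
Load 2 — applied couple M₀=6 kN·m at a=48/5 m (b=L-a=32/5):
  θ_2 = M₀x/EI  [x≤a] = 6·4/20000 = 3/2500 rad
Superposition: θ = Σ θ_i = 9/2500 rad ≈ 0.003600 rad

θ(4) = 9/2500 rad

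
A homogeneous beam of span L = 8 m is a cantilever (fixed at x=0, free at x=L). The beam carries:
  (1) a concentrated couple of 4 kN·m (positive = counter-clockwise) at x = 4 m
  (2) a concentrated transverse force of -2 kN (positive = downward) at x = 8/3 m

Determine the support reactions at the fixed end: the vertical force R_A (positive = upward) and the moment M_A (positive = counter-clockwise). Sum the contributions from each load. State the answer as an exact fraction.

Load 1 — applied couple M₀=4 kN·m at a=4 m (b=L-a=4):
  R_A = 0 kN
  M_A = -M₀ = -4 kN·m
Load 2 — point force P=-2 kN at a=8/3 m (b=L-a=16/3):
  R_A = P = (-2) = -2 kN
  M_A = Pa = (-2)·(8/3) = -16/3 kN·m
Superposition: R_A = -2 kN, M_A = -28/3 kN·m

R_A = -2 kN, M_A = -28/3 kN·m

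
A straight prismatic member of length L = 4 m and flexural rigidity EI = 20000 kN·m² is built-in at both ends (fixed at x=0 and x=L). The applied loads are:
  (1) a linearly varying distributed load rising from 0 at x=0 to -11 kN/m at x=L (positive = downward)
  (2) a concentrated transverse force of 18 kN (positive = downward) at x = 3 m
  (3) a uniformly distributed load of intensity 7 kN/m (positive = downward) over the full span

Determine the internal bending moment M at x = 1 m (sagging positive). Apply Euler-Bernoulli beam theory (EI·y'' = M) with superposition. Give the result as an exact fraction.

M(1) = 79/240 kN·m

Load 1 — triangular load w₀=-11 kN/m (0→w₀ over full span):
  M_1 = 3w₀Lx/20 - w₀L²/30 - w₀x³/(6L) = 3·(-11)·4·1/20 - (-11)·4²/30 - (-11)·1³/(6·4) = -11/40 kN·m
Load 2 — point force P=18 kN at a=3 m (b=L-a=1):
  M_2 = Pb²(3a+b)x/L³ - Pab²/L²  [x≤a] = 18·1²·(3·3+1)·1/4³ - 18·3·1²/4² = -9/16 kN·m
Load 3 — uniform load w=7 kN/m over full span:
  M_3 = wLx/2 - wL²/12 - wx²/2 = 7·4·1/2 - 7·4²/12 - 7·1²/2 = 7/6 kN·m
Superposition: M = Σ M_i = 79/240 kN·m ≈ 0.329167 kN·m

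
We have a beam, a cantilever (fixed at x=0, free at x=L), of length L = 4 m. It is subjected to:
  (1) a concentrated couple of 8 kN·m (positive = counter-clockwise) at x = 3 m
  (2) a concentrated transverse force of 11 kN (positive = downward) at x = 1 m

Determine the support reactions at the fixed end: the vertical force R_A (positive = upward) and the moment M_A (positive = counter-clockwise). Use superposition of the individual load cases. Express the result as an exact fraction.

Load 1 — applied couple M₀=8 kN·m at a=3 m (b=L-a=1):
  R_A = 0 kN
  M_A = -M₀ = -8 kN·m
Load 2 — point force P=11 kN at a=1 m (b=L-a=3):
  R_A = P = 11 kN
  M_A = Pa = 11·1 = 11 kN·m
Superposition: R_A = 11 kN, M_A = 3 kN·m

R_A = 11 kN, M_A = 3 kN·m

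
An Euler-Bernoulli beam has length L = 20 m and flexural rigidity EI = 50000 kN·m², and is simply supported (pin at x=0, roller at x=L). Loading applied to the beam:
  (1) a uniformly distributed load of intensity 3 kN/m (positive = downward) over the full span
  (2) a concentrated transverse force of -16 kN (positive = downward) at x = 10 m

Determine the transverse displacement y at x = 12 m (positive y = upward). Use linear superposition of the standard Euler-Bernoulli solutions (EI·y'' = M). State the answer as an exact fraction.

Load 1 — uniform load w=3 kN/m over full span:
  y_1 = -wx(L³-2Lx²+x³)/(24EI) = -3·12·(20³-2·20·12²+12³)/(24·50000) = -372/3125 m
Load 2 — point force P=-16 kN at a=10 m (b=L-a=10):
  y_2 = -Pa(L-x)(2Lx-a²-x²)/(6LEI)  [x>a] = -(-16)·10·(20-12)·(2·20·12-10²-12²)/(6·20·50000) = 472/9375 m
Superposition: y = Σ y_i = -644/9375 m ≈ -0.068693 m

y(12) = -644/9375 m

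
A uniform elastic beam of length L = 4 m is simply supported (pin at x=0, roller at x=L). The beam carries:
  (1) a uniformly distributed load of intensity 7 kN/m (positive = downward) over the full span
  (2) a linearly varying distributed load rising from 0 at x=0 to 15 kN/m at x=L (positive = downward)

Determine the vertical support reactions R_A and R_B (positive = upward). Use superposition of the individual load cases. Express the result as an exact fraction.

Load 1 — uniform load w=7 kN/m over full span:
  R_A = wL/2 = 7·4/2 = 14 kN
  R_B = wL/2 = 7·4/2 = 14 kN
Load 2 — triangular load w₀=15 kN/m (0→w₀ over full span):
  R_A = w₀L/6 = 15·4/6 = 10 kN
  R_B = w₀L/3 = 15·4/3 = 20 kN
Superposition: R_A = 24 kN, R_B = 34 kN

R_A = 24 kN, R_B = 34 kN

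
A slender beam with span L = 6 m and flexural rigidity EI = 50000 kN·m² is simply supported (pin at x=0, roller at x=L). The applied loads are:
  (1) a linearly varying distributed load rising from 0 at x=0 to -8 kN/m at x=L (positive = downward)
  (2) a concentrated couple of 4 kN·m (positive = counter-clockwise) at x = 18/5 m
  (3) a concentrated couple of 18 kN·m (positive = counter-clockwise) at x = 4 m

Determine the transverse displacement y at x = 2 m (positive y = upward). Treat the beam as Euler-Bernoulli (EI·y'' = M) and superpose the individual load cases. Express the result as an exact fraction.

y(2) = 1891/2812500 m

Load 1 — triangular load w₀=-8 kN/m (0→w₀ over full span):
  y_1 = -w₀x(7L⁴-10L²x²+3x⁴)/(360LEI) = -(-8)·2·(7·6⁴-10·6²·2²+3·2⁴)/(360·6·50000) = 32/28125 m
Load 2 — applied couple M₀=4 kN·m at a=18/5 m (b=L-a=12/5):
  y_2 = (M₀x³/(6L)+C₁x)/EI  [x≤a] with C₁=M₀(3b²-L²)/(6L)=-52/25 = (4·2³/(6·6)+(-52/25)·2)/50000 = -46/703125 m
Load 3 — applied couple M₀=18 kN·m at a=4 m (b=L-a=2):
  y_3 = (M₀x³/(6L)+C₁x)/EI  [x≤a] with C₁=M₀(3b²-L²)/(6L)=-12 = (18·2³/(6·6)+(-12)·2)/50000 = -1/2500 m
Superposition: y = Σ y_i = 1891/2812500 m ≈ 0.000672 m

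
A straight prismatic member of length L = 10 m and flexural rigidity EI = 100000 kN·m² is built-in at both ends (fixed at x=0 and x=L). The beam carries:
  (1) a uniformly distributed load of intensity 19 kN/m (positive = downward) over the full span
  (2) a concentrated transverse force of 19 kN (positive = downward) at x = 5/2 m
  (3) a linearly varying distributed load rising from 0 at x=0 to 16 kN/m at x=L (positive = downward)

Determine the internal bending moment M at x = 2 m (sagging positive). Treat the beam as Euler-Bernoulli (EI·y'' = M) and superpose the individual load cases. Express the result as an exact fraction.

M(2) = -1353/160 kN·m

Load 1 — uniform load w=19 kN/m over full span:
  M_1 = wLx/2 - wL²/12 - wx²/2 = 19·10·2/2 - 19·10²/12 - 19·2²/2 = -19/3 kN·m
Load 2 — point force P=19 kN at a=5/2 m (b=L-a=15/2):
  M_2 = Pb²(3a+b)x/L³ - Pab²/L²  [x≤a] = 19·(15/2)²·(3·(5/2)+(15/2))·2/10³ - 19·(5/2)·(15/2)²/10² = 171/32 kN·m
Load 3 — triangular load w₀=16 kN/m (0→w₀ over full span):
  M_3 = 3w₀Lx/20 - w₀L²/30 - w₀x³/(6L) = 3·16·10·2/20 - 16·10²/30 - 16·2³/(6·10) = -112/15 kN·m
Superposition: M = Σ M_i = -1353/160 kN·m ≈ -8.456250 kN·m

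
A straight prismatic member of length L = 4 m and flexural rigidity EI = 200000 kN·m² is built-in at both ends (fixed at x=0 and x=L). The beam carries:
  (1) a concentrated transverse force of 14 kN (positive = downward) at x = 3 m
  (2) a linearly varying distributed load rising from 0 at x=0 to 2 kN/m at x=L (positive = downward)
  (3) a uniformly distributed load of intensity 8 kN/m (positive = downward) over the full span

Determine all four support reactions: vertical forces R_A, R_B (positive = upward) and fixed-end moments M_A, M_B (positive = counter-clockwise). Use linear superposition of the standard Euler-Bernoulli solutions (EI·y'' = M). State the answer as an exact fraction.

Load 1 — point force P=14 kN at a=3 m (b=L-a=1):
  R_A = Pb²(3a+b)/L³ = 14·1²·(3·3+1)/4³ = 35/16 kN
  M_A = Pab²/L² = 14·3·1²/4² = 21/8 kN·m
  R_B = Pa²(a+3b)/L³ = 14·3²·(3+3·1)/4³ = 189/16 kN
  M_B = -Pa²b/L² = -14·3²·1/4² = -63/8 kN·m
Load 2 — triangular load w₀=2 kN/m (0→w₀ over full span):
  R_A = 3w₀L/20 = 3·2·4/20 = 6/5 kN
  M_A = w₀L²/30 = 2·4²/30 = 16/15 kN·m
  R_B = 7w₀L/20 = 7·2·4/20 = 14/5 kN
  M_B = -w₀L²/20 = -2·4²/20 = -8/5 kN·m
Load 3 — uniform load w=8 kN/m over full span:
  R_A = wL/2 = 8·4/2 = 16 kN
  M_A = wL²/12 = 8·4²/12 = 32/3 kN·m
  R_B = wL/2 = 8·4/2 = 16 kN
  M_B = -wL²/12 = -8·4²/12 = -32/3 kN·m
Superposition: R_A = 1551/80 kN, M_A = 1723/120 kN·m, R_B = 2449/80 kN, M_B = -2417/120 kN·m

R_A = 1551/80 kN, M_A = 1723/120 kN·m, R_B = 2449/80 kN, M_B = -2417/120 kN·m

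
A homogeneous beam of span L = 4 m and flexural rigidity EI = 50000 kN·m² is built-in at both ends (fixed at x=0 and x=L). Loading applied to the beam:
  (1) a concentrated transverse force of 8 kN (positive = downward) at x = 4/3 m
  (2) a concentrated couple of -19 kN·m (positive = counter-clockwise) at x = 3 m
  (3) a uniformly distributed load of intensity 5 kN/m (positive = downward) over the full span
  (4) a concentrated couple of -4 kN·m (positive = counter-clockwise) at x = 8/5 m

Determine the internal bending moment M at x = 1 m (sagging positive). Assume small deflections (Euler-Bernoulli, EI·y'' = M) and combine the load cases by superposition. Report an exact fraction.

M(1) = 35689/21600 kN·m

Load 1 — point force P=8 kN at a=4/3 m (b=L-a=8/3):
  M_1 = Pb²(3a+b)x/L³ - Pab²/L²  [x≤a] = 8·(8/3)²·(3·(4/3)+(8/3))·1/4³ - 8·(4/3)·(8/3)²/4² = 32/27 kN·m
Load 2 — applied couple M₀=-19 kN·m at a=3 m (b=L-a=1):
  M_2 = R_Ax - M_A  [x≤a] with R_A=-171/32, M_A=-95/16 = (-171/32)·1 - (-95/16) = 19/32 kN·m
Load 3 — uniform load w=5 kN/m over full span:
  M_3 = wLx/2 - wL²/12 - wx²/2 = 5·4·1/2 - 5·4²/12 - 5·1²/2 = 5/6 kN·m
Load 4 — applied couple M₀=-4 kN·m at a=8/5 m (b=L-a=12/5):
  M_4 = R_Ax - M_A  [x≤a] with R_A=-36/25, M_A=-12/25 = (-36/25)·1 - (-12/25) = -24/25 kN·m
Superposition: M = Σ M_i = 35689/21600 kN·m ≈ 1.652269 kN·m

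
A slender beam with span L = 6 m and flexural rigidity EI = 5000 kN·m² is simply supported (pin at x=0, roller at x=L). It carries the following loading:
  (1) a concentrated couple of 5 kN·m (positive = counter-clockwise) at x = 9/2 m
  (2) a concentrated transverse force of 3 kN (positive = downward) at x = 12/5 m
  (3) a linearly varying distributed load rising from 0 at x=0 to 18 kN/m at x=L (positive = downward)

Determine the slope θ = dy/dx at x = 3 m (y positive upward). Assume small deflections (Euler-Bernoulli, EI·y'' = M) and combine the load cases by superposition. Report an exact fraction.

θ(3) = -8779/10000000 rad

Load 1 — applied couple M₀=5 kN·m at a=9/2 m (b=L-a=3/2):
  θ_1 = (M₀x²/(2L)+C₁)/EI  [x≤a] with C₁=M₀(3b²-L²)/(6L)=-65/16 = (5·3²/(2·6)+(-65/16))/5000 = -1/16000 rad
Load 2 — point force P=3 kN at a=12/5 m (b=L-a=18/5):
  θ_2 = -Pa(2L²-6Lx+3x²+a²)/(6LEI)  [x>a] = -3·(12/5)·(2·6²-6·6·3+3·3²+(12/5)²)/(6·6·5000) = 81/625000 rad
Load 3 — triangular load w₀=18 kN/m (0→w₀ over full span):
  θ_3 = -w₀(7L⁴-30L²x²+15x⁴)/(360LEI) = -18·(7·6⁴-30·6²·3²+15·3⁴)/(360·6·5000) = -189/200000 rad
Superposition: θ = Σ θ_i = -8779/10000000 rad ≈ -0.000878 rad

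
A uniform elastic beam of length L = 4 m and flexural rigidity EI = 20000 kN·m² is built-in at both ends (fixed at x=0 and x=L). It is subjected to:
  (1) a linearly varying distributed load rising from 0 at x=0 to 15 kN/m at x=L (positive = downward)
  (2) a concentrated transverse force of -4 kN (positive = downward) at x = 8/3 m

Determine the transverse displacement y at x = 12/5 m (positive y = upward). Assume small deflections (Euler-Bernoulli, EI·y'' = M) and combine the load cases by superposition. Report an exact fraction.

Load 1 — triangular load w₀=15 kN/m (0→w₀ over full span):
  y_1 = -w₀x²(L-x)²(x+2L)/(120LEI) = -15·(12/5)²·(4-(12/5))²·((12/5)+2·4)/(120·4·20000) = -468/1953125 m
Load 2 — point force P=-4 kN at a=8/3 m (b=L-a=4/3):
  y_2 = -Pb²x²(3aL-(3a+b)x)/(6L³EI)  [x≤a] = -(-4)·(4/3)²·(12/5)²·(3·(8/3)·4-(3·(8/3)+(4/3))·(12/5))/(6·4³·20000) = 4/78125 m
Superposition: y = Σ y_i = -368/1953125 m ≈ -0.000188 m

y(12/5) = -368/1953125 m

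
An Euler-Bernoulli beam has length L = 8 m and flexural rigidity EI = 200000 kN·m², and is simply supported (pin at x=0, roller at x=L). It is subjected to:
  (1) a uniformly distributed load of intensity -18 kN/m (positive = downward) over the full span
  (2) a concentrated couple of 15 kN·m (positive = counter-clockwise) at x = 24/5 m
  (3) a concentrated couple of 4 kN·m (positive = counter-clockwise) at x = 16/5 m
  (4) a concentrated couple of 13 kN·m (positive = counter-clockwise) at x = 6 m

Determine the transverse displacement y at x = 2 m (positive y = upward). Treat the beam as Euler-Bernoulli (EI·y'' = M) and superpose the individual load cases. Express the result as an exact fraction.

Load 1 — uniform load w=-18 kN/m over full span:
  y_1 = -wx(L³-2Lx²+x³)/(24EI) = -(-18)·2·(8³-2·8·2²+2³)/(24·200000) = 171/50000 m
Load 2 — applied couple M₀=15 kN·m at a=24/5 m (b=L-a=16/5):
  y_2 = (M₀x³/(6L)+C₁x)/EI  [x≤a] with C₁=M₀(3b²-L²)/(6L)=-52/5 = (15·2³/(6·8)+(-52/5)·2)/200000 = -183/2000000 m
Load 3 — applied couple M₀=4 kN·m at a=16/5 m (b=L-a=24/5):
  y_3 = (M₀x³/(6L)+C₁x)/EI  [x≤a] with C₁=M₀(3b²-L²)/(6L)=32/75 = (4·2³/(6·8)+(32/75)·2)/200000 = 19/2500000 m
Load 4 — applied couple M₀=13 kN·m at a=6 m (b=L-a=2):
  y_4 = (M₀x³/(6L)+C₁x)/EI  [x≤a] with C₁=M₀(3b²-L²)/(6L)=-169/12 = (13·2³/(6·8)+(-169/12)·2)/200000 = -13/100000 m
Superposition: y = Σ y_i = 32061/10000000 m ≈ 0.003206 m

y(2) = 32061/10000000 m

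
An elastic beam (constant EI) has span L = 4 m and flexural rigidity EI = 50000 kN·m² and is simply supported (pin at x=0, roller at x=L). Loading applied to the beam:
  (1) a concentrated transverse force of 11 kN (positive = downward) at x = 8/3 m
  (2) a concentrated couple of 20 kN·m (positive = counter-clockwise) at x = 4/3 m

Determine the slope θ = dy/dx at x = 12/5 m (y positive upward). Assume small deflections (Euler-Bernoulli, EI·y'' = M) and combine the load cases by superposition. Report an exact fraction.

θ(12/5) = -157/12656250 rad

Load 1 — point force P=11 kN at a=8/3 m (b=L-a=4/3):
  θ_1 = -Pb(L²-b²-3x²)/(6LEI)  [x≤a] = -11·(4/3)·(4²-(4/3)²-3·(12/5)²)/(6·4·50000) = 473/12656250 rad
Load 2 — applied couple M₀=20 kN·m at a=4/3 m (b=L-a=8/3):
  θ_2 = (M₀x²/(2L)-M₀(x-a)+C₁)/EI  [x>a] with C₁=M₀(3b²-L²)/(6L)=40/9 = (20·(12/5)²/(2·4)-20·((12/5)-(4/3))+(40/9))/50000 = -7/140625 rad
Superposition: θ = Σ θ_i = -157/12656250 rad ≈ -0.000012 rad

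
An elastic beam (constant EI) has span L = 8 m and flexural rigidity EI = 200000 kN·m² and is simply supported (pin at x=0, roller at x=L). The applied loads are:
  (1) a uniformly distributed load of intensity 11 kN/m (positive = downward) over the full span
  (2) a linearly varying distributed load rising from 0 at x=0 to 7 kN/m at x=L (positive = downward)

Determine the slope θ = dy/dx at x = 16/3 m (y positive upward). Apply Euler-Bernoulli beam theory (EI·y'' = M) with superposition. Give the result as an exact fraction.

Load 1 — uniform load w=11 kN/m over full span:
  θ_1 = -w(L³-6Lx²+4x³)/(24EI) = -11·(8³-6·8·(16/3)²+4·(16/3)³)/(24·200000) = 143/253125 rad
Load 2 — triangular load w₀=7 kN/m (0→w₀ over full span):
  θ_2 = -w₀(7L⁴-30L²x²+15x⁴)/(360LEI) = -7·(7·8⁴-30·8²·(16/3)²+15·(16/3)⁴)/(360·8·200000) = 637/3796875 rad
Superposition: θ = Σ θ_i = 2782/3796875 rad ≈ 0.000733 rad

θ(16/3) = 2782/3796875 rad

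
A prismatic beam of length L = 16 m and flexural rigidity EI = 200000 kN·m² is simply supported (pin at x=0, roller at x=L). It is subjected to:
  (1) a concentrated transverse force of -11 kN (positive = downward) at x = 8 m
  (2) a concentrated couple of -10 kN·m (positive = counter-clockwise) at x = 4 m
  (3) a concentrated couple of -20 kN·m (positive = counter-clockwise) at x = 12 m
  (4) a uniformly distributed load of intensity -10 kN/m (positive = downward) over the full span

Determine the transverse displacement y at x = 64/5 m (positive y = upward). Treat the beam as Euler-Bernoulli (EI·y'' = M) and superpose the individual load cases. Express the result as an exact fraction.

y(64/5) = 8843/312500 m

Load 1 — point force P=-11 kN at a=8 m (b=L-a=8):
  y_1 = -Pa(L-x)(2Lx-a²-x²)/(6LEI)  [x>a] = -(-11)·8·(16-(64/5))·(2·16·(64/5)-8²-(64/5)²)/(6·16·200000) = 3124/1171875 m
Load 2 — applied couple M₀=-10 kN·m at a=4 m (b=L-a=12):
  y_2 = (M₀x³/(6L)-M₀(x-a)²/2+C₁x)/EI  [x>a] with C₁=M₀(3b²-L²)/(6L)=-55/3 = ((-10)·(64/5)³/(6·16)-(-10)·((64/5)-4)²/2+(-55/3)·(64/5))/200000 = -103/312500 m
Load 3 — applied couple M₀=-20 kN·m at a=12 m (b=L-a=4):
  y_3 = (M₀x³/(6L)-M₀(x-a)²/2+C₁x)/EI  [x>a] with C₁=M₀(3b²-L²)/(6L)=130/3 = ((-20)·(64/5)³/(6·16)-(-20)·((64/5)-12)²/2+(130/3)·(64/5))/200000 = 97/156250 m
Load 4 — uniform load w=-10 kN/m over full span:
  y_4 = -wx(L³-2Lx²+x³)/(24EI) = -(-10)·(64/5)·(16³-2·16·(64/5)²+(64/5)³)/(24·200000) = 29696/1171875 m
Superposition: y = Σ y_i = 8843/312500 m ≈ 0.028298 m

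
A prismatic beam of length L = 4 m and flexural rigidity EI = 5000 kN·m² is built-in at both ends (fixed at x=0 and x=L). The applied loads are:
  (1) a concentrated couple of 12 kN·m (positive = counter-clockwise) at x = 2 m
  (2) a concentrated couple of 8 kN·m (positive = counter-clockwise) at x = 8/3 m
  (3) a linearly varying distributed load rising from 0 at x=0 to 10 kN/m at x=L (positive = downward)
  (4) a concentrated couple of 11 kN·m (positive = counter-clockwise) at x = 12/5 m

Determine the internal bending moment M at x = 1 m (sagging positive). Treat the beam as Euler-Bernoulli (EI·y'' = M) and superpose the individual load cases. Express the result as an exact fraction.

Load 1 — applied couple M₀=12 kN·m at a=2 m (b=L-a=2):
  M_1 = R_Ax - M_A  [x≤a] with R_A=9/2, M_A=3 = (9/2)·1 - 3 = 3/2 kN·m
Load 2 — applied couple M₀=8 kN·m at a=8/3 m (b=L-a=4/3):
  M_2 = R_Ax - M_A  [x≤a] with R_A=8/3, M_A=8/3 = (8/3)·1 - (8/3) = 0 kN·m
Load 3 — triangular load w₀=10 kN/m (0→w₀ over full span):
  M_3 = 3w₀Lx/20 - w₀L²/30 - w₀x³/(6L) = 3·10·4·1/20 - 10·4²/30 - 10·1³/(6·4) = 1/4 kN·m
Load 4 — applied couple M₀=11 kN·m at a=12/5 m (b=L-a=8/5):
  M_4 = R_Ax - M_A  [x≤a] with R_A=99/25, M_A=88/25 = (99/25)·1 - (88/25) = 11/25 kN·m
Superposition: M = Σ M_i = 219/100 kN·m ≈ 2.190000 kN·m

M(1) = 219/100 kN·m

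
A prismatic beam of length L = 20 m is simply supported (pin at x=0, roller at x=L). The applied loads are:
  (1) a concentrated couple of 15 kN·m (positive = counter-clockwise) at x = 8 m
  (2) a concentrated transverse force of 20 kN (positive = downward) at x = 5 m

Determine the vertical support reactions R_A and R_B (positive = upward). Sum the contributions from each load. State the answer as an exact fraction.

Load 1 — applied couple M₀=15 kN·m at a=8 m (b=L-a=12):
  R_A = M₀/L = 15/20 = 3/4 kN
  R_B = -M₀/L = -15/20 = -3/4 kN
Load 2 — point force P=20 kN at a=5 m (b=L-a=15):
  R_A = Pb/L = 20·15/20 = 15 kN
  R_B = Pa/L = 20·5/20 = 5 kN
Superposition: R_A = 63/4 kN, R_B = 17/4 kN

R_A = 63/4 kN, R_B = 17/4 kN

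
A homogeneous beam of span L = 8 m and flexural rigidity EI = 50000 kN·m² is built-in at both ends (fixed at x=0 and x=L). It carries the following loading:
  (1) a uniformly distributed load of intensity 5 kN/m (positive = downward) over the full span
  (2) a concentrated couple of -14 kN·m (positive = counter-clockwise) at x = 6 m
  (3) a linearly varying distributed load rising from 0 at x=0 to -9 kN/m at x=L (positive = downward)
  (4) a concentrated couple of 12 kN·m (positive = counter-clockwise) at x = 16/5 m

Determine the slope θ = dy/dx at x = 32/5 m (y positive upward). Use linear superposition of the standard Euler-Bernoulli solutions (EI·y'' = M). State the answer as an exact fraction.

θ(32/5) = -29/156250 rad

Load 1 — uniform load w=5 kN/m over full span:
  θ_1 = -wx(L-x)(L-2x)/(12EI) = -5·(32/5)·(8-(32/5))·(8-2·(32/5))/(12·50000) = 32/78125 rad
Load 2 — applied couple M₀=-14 kN·m at a=6 m (b=L-a=2):
  θ_2 = (R_Ax²/2 - M_Ax - M₀(x-a))/EI  [x>a] with R_A=-63/32, M_A=-35/8 = ((-63/32)·(32/5)²/2 - (-35/8)·(32/5) - (-14)·((32/5)-6))/50000 = -21/156250 rad
Load 3 — triangular load w₀=-9 kN/m (0→w₀ over full span):
  θ_3 = -w₀(2x(L-x)(L-2x)(x+2L)+x²(L-x)²)/(120LEI) = -(-9)·(2·(32/5)·(8-(32/5))·(8-2·(32/5))·((32/5)+2·8)+(32/5)²·(8-(32/5))²)/(120·8·50000) = -768/1953125 rad
Load 4 — applied couple M₀=12 kN·m at a=16/5 m (b=L-a=24/5):
  θ_4 = (R_Ax²/2 - M_Ax - M₀(x-a))/EI  [x>a] with R_A=54/25, M_A=36/25 = ((54/25)·(32/5)²/2 - (36/25)·(32/5) - 12·((32/5)-(16/5)))/50000 = -132/1953125 rad
Superposition: θ = Σ θ_i = -29/156250 rad ≈ -0.000186 rad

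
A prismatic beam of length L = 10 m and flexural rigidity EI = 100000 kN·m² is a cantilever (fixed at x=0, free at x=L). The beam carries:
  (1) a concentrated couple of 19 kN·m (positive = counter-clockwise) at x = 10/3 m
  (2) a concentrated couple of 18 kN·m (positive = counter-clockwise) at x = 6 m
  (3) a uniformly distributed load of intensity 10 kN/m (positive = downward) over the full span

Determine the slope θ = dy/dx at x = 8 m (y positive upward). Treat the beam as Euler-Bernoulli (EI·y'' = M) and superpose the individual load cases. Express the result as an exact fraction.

θ(8) = -741/50000 rad

Load 1 — applied couple M₀=19 kN·m at a=10/3 m (b=L-a=20/3):
  θ_1 = M₀a/EI  [x>a] = 19·(10/3)/100000 = 19/30000 rad
Load 2 — applied couple M₀=18 kN·m at a=6 m (b=L-a=4):
  θ_2 = M₀a/EI  [x>a] = 18·6/100000 = 27/25000 rad
Load 3 — uniform load w=10 kN/m over full span:
  θ_3 = -wx(x²-3Lx+3L²)/(6EI) = -10·8·(8²-3·10·8+3·10²)/(6·100000) = -31/1875 rad
Superposition: θ = Σ θ_i = -741/50000 rad ≈ -0.014820 rad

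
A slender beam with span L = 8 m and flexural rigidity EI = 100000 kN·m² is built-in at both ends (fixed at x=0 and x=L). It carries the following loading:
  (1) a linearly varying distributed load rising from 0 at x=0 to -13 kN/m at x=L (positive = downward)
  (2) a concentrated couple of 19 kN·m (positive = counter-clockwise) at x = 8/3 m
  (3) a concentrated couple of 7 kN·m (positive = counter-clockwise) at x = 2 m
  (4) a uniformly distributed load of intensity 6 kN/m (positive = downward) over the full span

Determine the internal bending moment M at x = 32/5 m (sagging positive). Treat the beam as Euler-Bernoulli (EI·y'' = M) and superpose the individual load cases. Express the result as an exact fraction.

Load 1 — triangular load w₀=-13 kN/m (0→w₀ over full span):
  M_1 = 3w₀Lx/20 - w₀L²/30 - w₀x³/(6L) = 3·(-13)·8·(32/5)/20 - (-13)·8²/30 - (-13)·(32/5)³/(6·8) = -416/375 kN·m
Load 2 — applied couple M₀=19 kN·m at a=8/3 m (b=L-a=16/3):
  M_2 = R_Ax - M_A - M₀  [x>a] with R_A=19/6, M_A=0 = (19/6)·(32/5) - 0 - 19 = 19/15 kN·m
Load 3 — applied couple M₀=7 kN·m at a=2 m (b=L-a=6):
  M_3 = R_Ax - M_A - M₀  [x>a] with R_A=63/64, M_A=-21/16 = (63/64)·(32/5) - (-21/16) - 7 = 49/80 kN·m
Load 4 — uniform load w=6 kN/m over full span:
  M_4 = wLx/2 - wL²/12 - wx²/2 = 6·8·(32/5)/2 - 6·8²/12 - 6·(32/5)²/2 = -32/25 kN·m
Superposition: M = Σ M_i = -3061/6000 kN·m ≈ -0.510167 kN·m

M(32/5) = -3061/6000 kN·m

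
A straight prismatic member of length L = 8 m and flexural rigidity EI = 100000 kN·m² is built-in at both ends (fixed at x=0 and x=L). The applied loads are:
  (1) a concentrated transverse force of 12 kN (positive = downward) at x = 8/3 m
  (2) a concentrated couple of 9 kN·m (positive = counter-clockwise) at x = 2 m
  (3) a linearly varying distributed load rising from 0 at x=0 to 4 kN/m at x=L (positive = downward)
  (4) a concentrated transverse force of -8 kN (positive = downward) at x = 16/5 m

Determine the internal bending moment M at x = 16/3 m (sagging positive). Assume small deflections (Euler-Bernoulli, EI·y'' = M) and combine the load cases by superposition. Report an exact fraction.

M(16/3) = 596491/162000 kN·m

Load 1 — point force P=12 kN at a=8/3 m (b=L-a=16/3):
  M_1 = Pa²(a+3b)(L-x)/L³ - Pa²b/L²  [x>a] = 12·(8/3)²·((8/3)+3·(16/3))·(8-(16/3))/8³ - 12·(8/3)²·(16/3)/8² = 32/27 kN·m
Load 2 — applied couple M₀=9 kN·m at a=2 m (b=L-a=6):
  M_2 = R_Ax - M_A - M₀  [x>a] with R_A=81/64, M_A=-27/16 = (81/64)·(16/3) - (-27/16) - 9 = -9/16 kN·m
Load 3 — triangular load w₀=4 kN/m (0→w₀ over full span):
  M_3 = 3w₀Lx/20 - w₀L²/30 - w₀x³/(6L) = 3·4·8·(16/3)/20 - 4·8²/30 - 4·(16/3)³/(6·8) = 1792/405 kN·m
Load 4 — point force P=-8 kN at a=16/5 m (b=L-a=24/5):
  M_4 = Pa²(a+3b)(L-x)/L³ - Pa²b/L²  [x>a] = (-8)·(16/5)²·((16/5)+3·(24/5))·(8-(16/3))/8³ - (-8)·(16/5)²·(24/5)/8² = -512/375 kN·m
Superposition: M = Σ M_i = 596491/162000 kN·m ≈ 3.682043 kN·m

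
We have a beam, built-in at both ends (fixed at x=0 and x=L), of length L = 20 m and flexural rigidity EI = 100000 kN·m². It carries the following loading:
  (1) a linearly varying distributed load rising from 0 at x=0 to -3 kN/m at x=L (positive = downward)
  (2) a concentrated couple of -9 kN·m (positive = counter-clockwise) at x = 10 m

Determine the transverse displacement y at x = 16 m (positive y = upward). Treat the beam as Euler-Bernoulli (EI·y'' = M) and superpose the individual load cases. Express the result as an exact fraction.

y(16) = 3449/1250000 m

Load 1 — triangular load w₀=-3 kN/m (0→w₀ over full span):
  y_1 = -w₀x²(L-x)²(x+2L)/(120LEI) = -(-3)·16²·(20-16)²·(16+2·20)/(120·20·100000) = 224/78125 m
Load 2 — applied couple M₀=-9 kN·m at a=10 m (b=L-a=10):
  y_2 = (R_Ax³/6 - M_Ax²/2 - M₀(x-a)²/2)/EI  [x>a] with R_A=-27/40, M_A=-9/4 = ((-27/40)·16³/6 - (-9/4)·16²/2 - (-9)·(16-10)²/2)/100000 = -27/250000 m
Superposition: y = Σ y_i = 3449/1250000 m ≈ 0.002759 m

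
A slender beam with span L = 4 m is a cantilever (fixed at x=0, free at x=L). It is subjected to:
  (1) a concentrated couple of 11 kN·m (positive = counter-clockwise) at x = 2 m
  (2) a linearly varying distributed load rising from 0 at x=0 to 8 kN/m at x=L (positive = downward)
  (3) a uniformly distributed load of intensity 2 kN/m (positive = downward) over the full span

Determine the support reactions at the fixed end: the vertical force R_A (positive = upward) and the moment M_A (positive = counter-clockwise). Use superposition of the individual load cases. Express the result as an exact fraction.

Load 1 — applied couple M₀=11 kN·m at a=2 m (b=L-a=2):
  R_A = 0 kN
  M_A = -M₀ = -11 kN·m
Load 2 — triangular load w₀=8 kN/m (0→w₀ over full span):
  R_A = w₀L/2 = 8·4/2 = 16 kN
  M_A = w₀L²/3 = 8·4²/3 = 128/3 kN·m
Load 3 — uniform load w=2 kN/m over full span:
  R_A = wL = 2·4 = 8 kN
  M_A = wL²/2 = 2·4²/2 = 16 kN·m
Superposition: R_A = 24 kN, M_A = 143/3 kN·m

R_A = 24 kN, M_A = 143/3 kN·m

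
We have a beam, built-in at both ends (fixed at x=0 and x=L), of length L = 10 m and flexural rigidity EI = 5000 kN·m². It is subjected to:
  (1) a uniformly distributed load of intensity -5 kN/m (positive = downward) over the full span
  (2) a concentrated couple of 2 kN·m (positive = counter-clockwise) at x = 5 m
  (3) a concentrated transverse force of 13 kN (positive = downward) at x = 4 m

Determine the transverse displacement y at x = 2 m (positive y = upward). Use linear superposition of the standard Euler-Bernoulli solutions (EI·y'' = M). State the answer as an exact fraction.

y(2) = 9947/1875000 m

Load 1 — uniform load w=-5 kN/m over full span:
  y_1 = -wx²(L-x)²/(24EI) = -(-5)·2²·(10-2)²/(24·5000) = 4/375 m
Load 2 — applied couple M₀=2 kN·m at a=5 m (b=L-a=5):
  y_2 = (R_Ax³/6 - M_Ax²/2)/EI  [x≤a] with R_A=3/10, M_A=1/2 = ((3/10)·2³/6 - (1/2)·2²/2)/5000 = -3/25000 m
Load 3 — point force P=13 kN at a=4 m (b=L-a=6):
  y_3 = -Pb²x²(3aL-(3a+b)x)/(6L³EI)  [x≤a] = -13·6²·2²·(3·4·10-(3·4+6)·2)/(6·10³·5000) = -819/156250 m
Superposition: y = Σ y_i = 9947/1875000 m ≈ 0.005305 m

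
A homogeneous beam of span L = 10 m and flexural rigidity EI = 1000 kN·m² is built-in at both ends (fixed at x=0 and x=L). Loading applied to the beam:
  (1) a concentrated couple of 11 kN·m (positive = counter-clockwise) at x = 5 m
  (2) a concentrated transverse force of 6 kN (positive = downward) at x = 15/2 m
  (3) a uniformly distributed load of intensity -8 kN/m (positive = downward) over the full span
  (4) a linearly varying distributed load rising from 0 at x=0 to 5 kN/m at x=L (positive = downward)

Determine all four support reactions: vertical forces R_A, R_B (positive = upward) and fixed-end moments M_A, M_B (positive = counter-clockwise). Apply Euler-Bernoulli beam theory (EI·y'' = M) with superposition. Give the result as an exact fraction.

Load 1 — applied couple M₀=11 kN·m at a=5 m (b=L-a=5):
  R_A = 6M₀ab/L³ = 6·11·5·5/10³ = 33/20 kN
  M_A = M₀b(2a-b)/L² = 11·5·(2·5-5)/10² = 11/4 kN·m
  R_B = -6M₀ab/L³ = -6·11·5·5/10³ = -33/20 kN
  M_B = M₀a(2b-a)/L² = 11·5·(2·5-5)/10² = 11/4 kN·m
Load 2 — point force P=6 kN at a=15/2 m (b=L-a=5/2):
  R_A = Pb²(3a+b)/L³ = 6·(5/2)²·(3·(15/2)+(5/2))/10³ = 15/16 kN
  M_A = Pab²/L² = 6·(15/2)·(5/2)²/10² = 45/16 kN·m
  R_B = Pa²(a+3b)/L³ = 6·(15/2)²·((15/2)+3·(5/2))/10³ = 81/16 kN
  M_B = -Pa²b/L² = -6·(15/2)²·(5/2)/10² = -135/16 kN·m
Load 3 — uniform load w=-8 kN/m over full span:
  R_A = wL/2 = (-8)·10/2 = -40 kN
  M_A = wL²/12 = (-8)·10²/12 = -200/3 kN·m
  R_B = wL/2 = (-8)·10/2 = -40 kN
  M_B = -wL²/12 = -(-8)·10²/12 = 200/3 kN·m
Load 4 — triangular load w₀=5 kN/m (0→w₀ over full span):
  R_A = 3w₀L/20 = 3·5·10/20 = 15/2 kN
  M_A = w₀L²/30 = 5·10²/30 = 50/3 kN·m
  R_B = 7w₀L/20 = 7·5·10/20 = 35/2 kN
  M_B = -w₀L²/20 = -5·10²/20 = -25 kN·m
Superposition: R_A = -2393/80 kN, M_A = -711/16 kN·m, R_B = -1527/80 kN, M_B = 1727/48 kN·m

R_A = -2393/80 kN, M_A = -711/16 kN·m, R_B = -1527/80 kN, M_B = 1727/48 kN·m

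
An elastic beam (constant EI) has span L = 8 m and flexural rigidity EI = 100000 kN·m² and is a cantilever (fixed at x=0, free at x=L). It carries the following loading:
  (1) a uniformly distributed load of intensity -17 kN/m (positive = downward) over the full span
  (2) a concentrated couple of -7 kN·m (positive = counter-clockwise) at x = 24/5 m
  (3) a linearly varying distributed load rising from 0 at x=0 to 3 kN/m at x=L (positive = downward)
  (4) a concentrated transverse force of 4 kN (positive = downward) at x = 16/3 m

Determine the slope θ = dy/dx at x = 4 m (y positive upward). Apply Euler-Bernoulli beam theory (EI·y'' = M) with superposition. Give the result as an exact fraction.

Load 1 — uniform load w=-17 kN/m over full span:
  θ_1 = -wx(x²-3Lx+3L²)/(6EI) = -(-17)·4·(4²-3·8·4+3·8²)/(6·100000) = 119/9375 rad
Load 2 — applied couple M₀=-7 kN·m at a=24/5 m (b=L-a=16/5):
  θ_2 = M₀x/EI  [x≤a] = (-7)·4/100000 = -7/25000 rad
Load 3 — triangular load w₀=3 kN/m (0→w₀ over full span):
  θ_3 = (w₀Lx²/4-w₀L²x/3-w₀x⁴/(24L))/EI = (3·8·4²/4-3·8²·4/3-3·4⁴/(24·8))/100000 = -41/25000 rad
Load 4 — point force P=4 kN at a=16/3 m (b=L-a=8/3):
  θ_4 = -Px(2a-x)/(2EI)  [x≤a] = -4·4·(2·(16/3)-4)/(2·100000) = -1/1875 rad
Superposition: θ = Σ θ_i = 32/3125 rad ≈ 0.010240 rad

θ(4) = 32/3125 rad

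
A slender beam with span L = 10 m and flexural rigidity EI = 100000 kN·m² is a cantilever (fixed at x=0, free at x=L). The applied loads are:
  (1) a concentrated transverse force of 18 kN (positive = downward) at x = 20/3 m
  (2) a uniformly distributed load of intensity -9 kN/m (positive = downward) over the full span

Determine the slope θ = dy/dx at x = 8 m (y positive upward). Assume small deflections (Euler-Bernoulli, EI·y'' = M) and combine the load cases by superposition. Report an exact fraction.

Load 1 — point force P=18 kN at a=20/3 m (b=L-a=10/3):
  θ_1 = -Pa²/(2EI)  [x>a] = -18·(20/3)²/(2·100000) = -1/250 rad
Load 2 — uniform load w=-9 kN/m over full span:
  θ_2 = -wx(x²-3Lx+3L²)/(6EI) = -(-9)·8·(8²-3·10·8+3·10²)/(6·100000) = 93/6250 rad
Superposition: θ = Σ θ_i = 34/3125 rad ≈ 0.010880 rad

θ(8) = 34/3125 rad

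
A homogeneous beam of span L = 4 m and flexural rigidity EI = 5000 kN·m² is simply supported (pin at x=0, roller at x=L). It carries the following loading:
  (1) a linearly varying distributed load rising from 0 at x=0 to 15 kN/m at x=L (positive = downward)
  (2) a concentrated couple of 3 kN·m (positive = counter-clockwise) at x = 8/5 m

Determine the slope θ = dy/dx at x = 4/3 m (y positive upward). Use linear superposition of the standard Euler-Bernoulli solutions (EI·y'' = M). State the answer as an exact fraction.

Load 1 — triangular load w₀=15 kN/m (0→w₀ over full span):
  θ_1 = -w₀(7L⁴-30L²x²+15x⁴)/(360LEI) = -15·(7·4⁴-30·4²·(4/3)²+15·(4/3)⁴)/(360·4·5000) = -104/50625 rad
Load 2 — applied couple M₀=3 kN·m at a=8/5 m (b=L-a=12/5):
  θ_2 = (M₀x²/(2L)+C₁)/EI  [x≤a] with C₁=M₀(3b²-L²)/(6L)=4/25 = (3·(4/3)²/(2·4)+(4/25))/5000 = 31/187500 rad
Superposition: θ = Σ θ_i = -9563/5062500 rad ≈ -0.001889 rad

θ(4/3) = -9563/5062500 rad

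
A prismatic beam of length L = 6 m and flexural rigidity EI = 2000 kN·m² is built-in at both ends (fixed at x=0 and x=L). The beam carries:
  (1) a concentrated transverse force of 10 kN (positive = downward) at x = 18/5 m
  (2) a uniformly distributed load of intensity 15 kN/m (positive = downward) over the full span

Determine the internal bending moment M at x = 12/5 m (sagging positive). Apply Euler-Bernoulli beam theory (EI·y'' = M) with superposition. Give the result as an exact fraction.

M(12/5) = 2811/125 kN·m

Load 1 — point force P=10 kN at a=18/5 m (b=L-a=12/5):
  M_1 = Pb²(3a+b)x/L³ - Pab²/L²  [x≤a] = 10·(12/5)²·(3·(18/5)+(12/5))·(12/5)/6³ - 10·(18/5)·(12/5)²/6² = 336/125 kN·m
Load 2 — uniform load w=15 kN/m over full span:
  M_2 = wLx/2 - wL²/12 - wx²/2 = 15·6·(12/5)/2 - 15·6²/12 - 15·(12/5)²/2 = 99/5 kN·m
Superposition: M = Σ M_i = 2811/125 kN·m ≈ 22.488000 kN·m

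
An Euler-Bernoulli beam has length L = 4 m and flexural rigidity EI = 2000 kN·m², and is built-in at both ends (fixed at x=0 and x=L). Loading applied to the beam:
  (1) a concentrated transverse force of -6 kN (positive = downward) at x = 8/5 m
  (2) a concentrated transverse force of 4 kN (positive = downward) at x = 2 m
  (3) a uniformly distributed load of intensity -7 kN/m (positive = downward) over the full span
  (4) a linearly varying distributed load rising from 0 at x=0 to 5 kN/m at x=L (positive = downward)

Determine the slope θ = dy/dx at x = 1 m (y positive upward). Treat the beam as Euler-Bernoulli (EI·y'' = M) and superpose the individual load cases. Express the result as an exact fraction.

Load 1 — point force P=-6 kN at a=8/5 m (b=L-a=12/5):
  θ_1 = -Pb²x(2aL-(3a+b)x)/(2L³EI)  [x≤a] = -(-6)·(12/5)²·1·(2·(8/5)·4-(3·(8/5)+(12/5))·1)/(2·4³·2000) = 189/250000 rad
Load 2 — point force P=4 kN at a=2 m (b=L-a=2):
  θ_2 = -Pb²x(2aL-(3a+b)x)/(2L³EI)  [x≤a] = -4·2²·1·(2·2·4-(3·2+2)·1)/(2·4³·2000) = -1/2000 rad
Load 3 — uniform load w=-7 kN/m over full span:
  θ_3 = -wx(L-x)(L-2x)/(12EI) = -(-7)·1·(4-1)·(4-2·1)/(12·2000) = 7/4000 rad
Load 4 — triangular load w₀=5 kN/m (0→w₀ over full span):
  θ_4 = -w₀(2x(L-x)(L-2x)(x+2L)+x²(L-x)²)/(120LEI) = -5·(2·1·(4-1)·(4-2·1)·(1+2·4)+1²·(4-1)²)/(120·4·2000) = -39/64000 rad
Superposition: θ = Σ θ_i = 11173/8000000 rad ≈ 0.001397 rad

θ(1) = 11173/8000000 rad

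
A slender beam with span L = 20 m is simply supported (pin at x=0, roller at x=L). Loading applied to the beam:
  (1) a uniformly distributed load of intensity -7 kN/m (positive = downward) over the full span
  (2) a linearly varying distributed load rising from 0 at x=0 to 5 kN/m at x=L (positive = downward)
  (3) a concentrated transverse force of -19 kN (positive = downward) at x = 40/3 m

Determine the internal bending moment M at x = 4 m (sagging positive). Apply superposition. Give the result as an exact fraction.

M(4) = -556/3 kN·m

Load 1 — uniform load w=-7 kN/m over full span:
  M_1 = wx(L-x)/2 = (-7)·4·(20-4)/2 = -224 kN·m
Load 2 — triangular load w₀=5 kN/m (0→w₀ over full span):
  M_2 = w₀Lx/6 - w₀x³/(6L) = 5·20·4/6 - 5·4³/(6·20) = 64 kN·m
Load 3 — point force P=-19 kN at a=40/3 m (b=L-a=20/3):
  M_3 = Pbx/L  [x≤a] = (-19)·(20/3)·4/20 = -76/3 kN·m
Superposition: M = Σ M_i = -556/3 kN·m ≈ -185.333333 kN·m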